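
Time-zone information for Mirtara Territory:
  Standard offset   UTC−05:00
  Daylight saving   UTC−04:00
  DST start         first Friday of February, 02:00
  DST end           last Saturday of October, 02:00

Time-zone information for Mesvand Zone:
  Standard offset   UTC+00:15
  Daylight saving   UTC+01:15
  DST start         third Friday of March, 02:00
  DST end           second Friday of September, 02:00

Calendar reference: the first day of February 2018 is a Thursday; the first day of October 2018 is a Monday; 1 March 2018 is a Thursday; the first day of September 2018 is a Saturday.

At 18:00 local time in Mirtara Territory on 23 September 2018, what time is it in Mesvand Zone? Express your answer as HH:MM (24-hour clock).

22:15

1 February 2018 is a Thursday, so the first Friday is February 2.
1 October 2018 is a Monday, so Saturdays fall on 6, 13, 20, 27; the last is October 27.
23 September 2018 falls between 2 February and 27 October, so daylight saving is in effect and Mirtara Territory is at UTC−04:00.
18:00 Mirtara Territory + 4h = 22:00 UTC.
1 March 2018 is a Thursday, so the first Friday is March 2 and the third is March 16.
1 September 2018 is a Saturday, so the first Friday is September 7 and the second is September 14.
At the standard offset (UTC+00:15), 22:00 UTC + 0h15m = 22:15 Mesvand Zone standard time.
Daylight saving runs 16 March – 14 September; the standard-time date in Mesvand Zone, 23 September 2018, is outside that window, so Mesvand Zone is on standard time at UTC+00:15.
22:00 UTC + 0h15m = 22:15 Mesvand Zone.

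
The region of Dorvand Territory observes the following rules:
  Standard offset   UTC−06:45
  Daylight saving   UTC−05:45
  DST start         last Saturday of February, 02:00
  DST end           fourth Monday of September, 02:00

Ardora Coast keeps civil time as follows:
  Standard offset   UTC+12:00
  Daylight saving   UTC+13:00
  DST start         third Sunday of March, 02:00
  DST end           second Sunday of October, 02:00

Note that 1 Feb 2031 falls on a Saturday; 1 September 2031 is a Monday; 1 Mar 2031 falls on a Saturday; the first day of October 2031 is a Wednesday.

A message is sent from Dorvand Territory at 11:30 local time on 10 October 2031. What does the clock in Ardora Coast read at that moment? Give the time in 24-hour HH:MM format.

07:15

1 February 2031 is a Saturday, so Saturdays fall on 1, 8, 15, 22; the last is February 22.
1 September 2031 is a Monday, so the first Monday is September 1 and the fourth is September 22.
Daylight saving runs 22 February – 22 September; 10 October 2031 is outside that window, so Dorvand Territory is on standard time at UTC−06:45.
11:30 Dorvand Territory + 6h45m = 18:15 UTC.
1 March 2031 is a Saturday, so the first Sunday is March 2 and the third is March 16.
1 October 2031 is a Wednesday, so the first Sunday is October 5 and the second is October 12.
At the standard offset (UTC+12:00), 18:15 UTC + 12h = 06:15 Ardora Coast standard time (rolling into the next day, 11 October 2031).
The standard-time date in Ardora Coast, 11 October 2031, lies within the daylight-saving period (16 March – 12 October), so Ardora Coast is on daylight time, UTC+13:00.
18:15 UTC + 13h = 07:15 Ardora Coast (rolling into the next day, 11 October 2031).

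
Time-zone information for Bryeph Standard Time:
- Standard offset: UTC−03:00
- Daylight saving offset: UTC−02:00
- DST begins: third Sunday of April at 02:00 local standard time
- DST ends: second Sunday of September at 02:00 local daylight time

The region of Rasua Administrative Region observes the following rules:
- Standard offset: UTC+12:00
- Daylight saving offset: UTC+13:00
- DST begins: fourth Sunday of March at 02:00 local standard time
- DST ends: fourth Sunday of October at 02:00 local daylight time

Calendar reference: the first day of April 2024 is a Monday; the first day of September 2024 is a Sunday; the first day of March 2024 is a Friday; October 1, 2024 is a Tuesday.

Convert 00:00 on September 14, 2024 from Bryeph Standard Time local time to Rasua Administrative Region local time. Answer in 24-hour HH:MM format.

1 April 2024 is a Monday, so the first Sunday is April 7 and the third is April 21.
1 September 2024 is a Sunday, so the first Sunday is September 1 and the second is September 8.
September 14, 2024 is outside the daylight-saving period (21 April – 8 September), so Bryeph Standard Time is on standard time, UTC−03:00.
00:00 Bryeph Standard Time + 3h = 03:00 UTC.
1 March 2024 is a Friday, so the first Sunday is March 3 and the fourth is March 24.
1 October 2024 is a Tuesday, so the first Sunday is October 6 and the fourth is October 27.
At the standard offset (UTC+12:00), 03:00 UTC + 12h = 15:00 Rasua Administrative Region standard time.
The standard-time date in Rasua Administrative Region, September 14, 2024, falls between 24 March and 27 October, so daylight saving is in effect and Rasua Administrative Region is at UTC+13:00.
03:00 UTC + 13h = 16:00 Rasua Administrative Region.

16:00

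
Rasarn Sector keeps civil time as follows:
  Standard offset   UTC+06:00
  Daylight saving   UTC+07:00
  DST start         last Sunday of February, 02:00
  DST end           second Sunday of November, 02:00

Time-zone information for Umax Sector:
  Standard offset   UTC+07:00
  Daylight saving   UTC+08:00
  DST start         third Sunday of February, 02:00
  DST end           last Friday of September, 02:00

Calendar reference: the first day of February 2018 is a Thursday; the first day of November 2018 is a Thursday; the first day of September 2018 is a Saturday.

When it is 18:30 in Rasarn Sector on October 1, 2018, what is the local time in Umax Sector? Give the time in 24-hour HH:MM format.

1 February 2018 is a Thursday, so Sundays fall on 4, 11, 18, 25; the last is February 25.
1 November 2018 is a Thursday, so the first Sunday is November 4 and the second is November 11.
Daylight saving runs 25 February – 11 November; October 1, 2018 is inside that window, so Rasarn Sector is at UTC+07:00.
18:30 Rasarn Sector − 7h = 11:30 UTC.
1 February 2018 is a Thursday, so the first Sunday is February 4 and the third is February 18.
1 September 2018 is a Saturday, so Fridays fall on 7, 14, 21, 28; the last is September 28.
At the standard offset (UTC+07:00), 11:30 UTC + 7h = 18:30 Umax Sector standard time.
Daylight saving runs 18 February – 28 September; the standard-time date in Umax Sector, October 1, 2018, is outside that window, so Umax Sector is on standard time at UTC+07:00.
11:30 UTC + 7h = 18:30 Umax Sector.

18:30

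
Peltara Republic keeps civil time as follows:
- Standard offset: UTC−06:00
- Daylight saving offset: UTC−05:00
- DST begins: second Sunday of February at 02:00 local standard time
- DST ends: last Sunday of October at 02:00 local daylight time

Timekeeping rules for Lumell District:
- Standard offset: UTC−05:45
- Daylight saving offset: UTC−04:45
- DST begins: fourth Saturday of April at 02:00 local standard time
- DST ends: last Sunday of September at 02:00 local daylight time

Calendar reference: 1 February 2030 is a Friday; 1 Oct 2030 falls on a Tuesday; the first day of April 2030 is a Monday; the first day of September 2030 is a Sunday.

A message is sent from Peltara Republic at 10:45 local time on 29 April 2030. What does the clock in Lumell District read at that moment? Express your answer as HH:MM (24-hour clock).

1 February 2030 is a Friday, so the first Sunday is February 3 and the second is February 10.
1 October 2030 is a Tuesday, so Sundays fall on 6, 13, 20, 27; the last is October 27.
29 April 2030 lies within the daylight-saving period (10 February – 27 October), so Peltara Republic is on daylight time, UTC−05:00.
10:45 Peltara Republic + 5h = 15:45 UTC.
1 April 2030 is a Monday, so the first Saturday is April 6 and the fourth is April 27.
1 September 2030 is a Sunday, so Sundays fall on 1, 8, 15, 22, 29; the last is September 29.
At the standard offset (UTC−05:45), 15:45 UTC − 5h45m = 10:00 Lumell District standard time.
Daylight saving runs 27 April – 29 September; the standard-time date in Lumell District, 29 April 2030, is inside that window, so Lumell District is at UTC−04:45.
15:45 UTC − 4h45m = 11:00 Lumell District.

11:00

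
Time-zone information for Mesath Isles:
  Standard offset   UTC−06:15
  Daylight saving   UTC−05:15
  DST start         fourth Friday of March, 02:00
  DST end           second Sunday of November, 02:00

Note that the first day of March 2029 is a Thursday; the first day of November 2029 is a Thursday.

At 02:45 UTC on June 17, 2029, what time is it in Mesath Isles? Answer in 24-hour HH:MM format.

1 March 2029 is a Thursday, so the first Friday is March 2 and the fourth is March 23.
1 November 2029 is a Thursday, so the first Sunday is November 4 and the second is November 11.
At the standard offset (UTC−06:15), 02:45 UTC − 6h15m = 20:30 Mesath Isles standard time (rolling into the previous day, 16 June 2029).
The standard-time date in Mesath Isles, June 16, 2029, lies within the daylight-saving period (23 March – 11 November), so Mesath Isles is on daylight time, UTC−05:15.
02:45 UTC − 5h15m = 21:30 local (rolling into the previous day, 16 June 2029).

21:30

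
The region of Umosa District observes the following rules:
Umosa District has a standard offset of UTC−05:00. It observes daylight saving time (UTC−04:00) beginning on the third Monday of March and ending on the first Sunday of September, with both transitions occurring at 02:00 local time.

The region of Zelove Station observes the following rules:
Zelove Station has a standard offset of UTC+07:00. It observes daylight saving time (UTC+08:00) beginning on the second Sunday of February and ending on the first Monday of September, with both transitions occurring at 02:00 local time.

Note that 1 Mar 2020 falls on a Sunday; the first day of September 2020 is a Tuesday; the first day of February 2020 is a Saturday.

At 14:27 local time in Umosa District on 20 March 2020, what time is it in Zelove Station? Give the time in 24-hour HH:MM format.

1 March 2020 is a Sunday, so the first Monday is March 2 and the third is March 16.
1 September 2020 is a Tuesday, so the first Sunday is September 6.
20 March 2020 falls between 16 March and 6 September, so daylight saving is in effect and Umosa District is at UTC−04:00.
14:27 Umosa District + 4h = 18:27 UTC.
1 February 2020 is a Saturday, so the first Sunday is February 2 and the second is February 9.
1 September 2020 is a Tuesday, so the first Monday is September 7.
At the standard offset (UTC+07:00), 18:27 UTC + 7h = 01:27 Zelove Station standard time (rolling into the next day, 21 March 2020).
The standard-time date in Zelove Station, 21 March 2020, falls between 9 February and 7 September, so daylight saving is in effect and Zelove Station is at UTC+08:00.
18:27 UTC + 8h = 02:27 Zelove Station (rolling into the next day, 21 March 2020).

02:27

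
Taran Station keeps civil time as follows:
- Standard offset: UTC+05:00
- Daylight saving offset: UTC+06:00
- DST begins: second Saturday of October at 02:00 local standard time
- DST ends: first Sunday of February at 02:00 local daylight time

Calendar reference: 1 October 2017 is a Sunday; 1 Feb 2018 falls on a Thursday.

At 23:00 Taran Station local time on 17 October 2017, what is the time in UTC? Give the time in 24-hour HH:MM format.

17:00

1 October 2017 is a Sunday, so the first Saturday is October 7 and the second is October 14.
1 February 2018 is a Thursday, so the first Sunday is February 4.
Daylight saving runs 14 October 2017 – 4 February 2018; 17 October 2017 is inside that window, so Taran Station is at UTC+06:00.
23:00 local − 6h = 17:00 UTC.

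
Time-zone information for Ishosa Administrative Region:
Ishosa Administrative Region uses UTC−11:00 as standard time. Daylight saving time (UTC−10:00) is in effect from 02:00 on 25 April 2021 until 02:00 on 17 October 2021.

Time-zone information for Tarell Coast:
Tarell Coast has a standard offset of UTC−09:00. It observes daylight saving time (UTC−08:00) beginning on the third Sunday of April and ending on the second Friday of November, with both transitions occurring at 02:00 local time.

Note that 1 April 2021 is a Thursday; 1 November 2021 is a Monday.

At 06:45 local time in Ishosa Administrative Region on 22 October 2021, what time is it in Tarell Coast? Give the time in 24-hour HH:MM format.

09:45

22 October 2021 does not fall between 25 April and 17 October, so daylight saving is not in effect and Ishosa Administrative Region is at UTC−11:00.
06:45 Ishosa Administrative Region + 11h = 17:45 UTC.
1 April 2021 is a Thursday, so the first Sunday is April 4 and the third is April 18.
1 November 2021 is a Monday, so the first Friday is November 5 and the second is November 12.
At the standard offset (UTC−09:00), 17:45 UTC − 9h = 08:45 Tarell Coast standard time.
The standard-time date in Tarell Coast, 22 October 2021, falls between 18 April and 12 November, so daylight saving is in effect and Tarell Coast is at UTC−08:00.
17:45 UTC − 8h = 09:45 Tarell Coast.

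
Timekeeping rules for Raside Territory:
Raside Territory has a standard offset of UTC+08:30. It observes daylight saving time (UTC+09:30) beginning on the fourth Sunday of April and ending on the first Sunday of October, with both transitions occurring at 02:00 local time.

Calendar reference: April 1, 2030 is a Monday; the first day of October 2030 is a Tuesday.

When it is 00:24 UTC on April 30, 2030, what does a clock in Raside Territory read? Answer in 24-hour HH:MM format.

09:54

1 April 2030 is a Monday, so the first Sunday is April 7 and the fourth is April 28.
1 October 2030 is a Tuesday, so the first Sunday is October 6.
At the standard offset (UTC+08:30), 00:24 UTC + 8h30m = 08:54 Raside Territory standard time.
The standard-time date in Raside Territory, April 30, 2030, falls between 28 April and 6 October, so daylight saving is in effect and Raside Territory is at UTC+09:30.
00:24 UTC + 9h30m = 09:54 local.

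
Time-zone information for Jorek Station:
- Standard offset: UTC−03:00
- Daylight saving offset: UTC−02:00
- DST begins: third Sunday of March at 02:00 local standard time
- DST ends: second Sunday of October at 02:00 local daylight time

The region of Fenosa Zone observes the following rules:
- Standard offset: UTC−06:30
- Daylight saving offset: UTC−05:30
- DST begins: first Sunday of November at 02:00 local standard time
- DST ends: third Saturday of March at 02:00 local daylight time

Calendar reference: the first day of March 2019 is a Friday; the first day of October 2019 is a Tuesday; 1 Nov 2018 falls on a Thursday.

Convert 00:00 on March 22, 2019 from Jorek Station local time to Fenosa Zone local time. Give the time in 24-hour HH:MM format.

19:30

1 March 2019 is a Friday, so the first Sunday is March 3 and the third is March 17.
1 October 2019 is a Tuesday, so the first Sunday is October 6 and the second is October 13.
March 22, 2019 lies within the daylight-saving period (17 March – 13 October), so Jorek Station is on daylight time, UTC−02:00.
00:00 Jorek Station + 2h = 02:00 UTC.
1 November 2018 is a Thursday, so the first Sunday is November 4.
1 March 2019 is a Friday, so the first Saturday is March 2 and the third is March 16.
At the standard offset (UTC−06:30), 02:00 UTC − 6h30m = 19:30 Fenosa Zone standard time (rolling into the previous day, 21 March 2019).
Daylight saving runs 4 November 2018 – 16 March 2019; the standard-time date in Fenosa Zone, March 21, 2019, is outside that window, so Fenosa Zone is on standard time at UTC−06:30.
02:00 UTC − 6h30m = 19:30 Fenosa Zone (rolling into the previous day, 21 March 2019).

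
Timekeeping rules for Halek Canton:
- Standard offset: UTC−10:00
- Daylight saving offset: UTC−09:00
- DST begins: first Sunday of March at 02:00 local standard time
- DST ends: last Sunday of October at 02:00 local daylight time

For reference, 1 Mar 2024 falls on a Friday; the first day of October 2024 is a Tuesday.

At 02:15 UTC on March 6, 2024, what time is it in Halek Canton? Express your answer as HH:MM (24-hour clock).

17:15

1 March 2024 is a Friday, so the first Sunday is March 3.
1 October 2024 is a Tuesday, so Sundays fall on 6, 13, 20, 27; the last is October 27.
At the standard offset (UTC−10:00), 02:15 UTC − 10h = 16:15 Halek Canton standard time (rolling into the previous day, 5 March 2024).
Daylight saving runs 3 March – 27 October; the standard-time date in Halek Canton, March 5, 2024, is inside that window, so Halek Canton is at UTC−09:00.
02:15 UTC − 9h = 17:15 local (rolling into the previous day, 5 March 2024).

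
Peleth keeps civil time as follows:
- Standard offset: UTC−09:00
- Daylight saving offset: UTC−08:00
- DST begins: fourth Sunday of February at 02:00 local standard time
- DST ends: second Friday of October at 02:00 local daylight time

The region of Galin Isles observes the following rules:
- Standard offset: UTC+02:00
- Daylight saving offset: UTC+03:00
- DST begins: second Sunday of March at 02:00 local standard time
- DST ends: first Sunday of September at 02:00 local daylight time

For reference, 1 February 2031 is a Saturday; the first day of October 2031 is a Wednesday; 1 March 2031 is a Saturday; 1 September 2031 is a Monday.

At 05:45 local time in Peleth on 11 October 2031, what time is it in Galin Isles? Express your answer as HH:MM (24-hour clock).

16:45

1 February 2031 is a Saturday, so the first Sunday is February 2 and the fourth is February 23.
1 October 2031 is a Wednesday, so the first Friday is October 3 and the second is October 10.
Daylight saving runs 23 February – 10 October; 11 October 2031 is outside that window, so Peleth is on standard time at UTC−09:00.
05:45 Peleth + 9h = 14:45 UTC.
1 March 2031 is a Saturday, so the first Sunday is March 2 and the second is March 9.
1 September 2031 is a Monday, so the first Sunday is September 7.
At the standard offset (UTC+02:00), 14:45 UTC + 2h = 16:45 Galin Isles standard time.
Daylight saving runs 9 March – 7 September; the standard-time date in Galin Isles, 11 October 2031, is outside that window, so Galin Isles is on standard time at UTC+02:00.
14:45 UTC + 2h = 16:45 Galin Isles.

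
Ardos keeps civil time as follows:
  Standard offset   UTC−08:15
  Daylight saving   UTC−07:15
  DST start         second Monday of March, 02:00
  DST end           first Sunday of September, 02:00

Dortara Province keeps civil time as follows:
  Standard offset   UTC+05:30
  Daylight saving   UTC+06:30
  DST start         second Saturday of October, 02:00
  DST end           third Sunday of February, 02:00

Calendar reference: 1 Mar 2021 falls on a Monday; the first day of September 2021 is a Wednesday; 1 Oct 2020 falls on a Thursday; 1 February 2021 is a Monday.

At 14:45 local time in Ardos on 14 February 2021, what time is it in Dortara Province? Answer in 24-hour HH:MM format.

05:30

1 March 2021 is a Monday, so the first Monday is March 1 and the second is March 8.
1 September 2021 is a Wednesday, so the first Sunday is September 5.
14 February 2021 does not fall between 8 March and 5 September, so daylight saving is not in effect and Ardos is at UTC−08:15.
14:45 Ardos + 8h15m = 23:00 UTC.
1 October 2020 is a Thursday, so the first Saturday is October 3 and the second is October 10.
1 February 2021 is a Monday, so the first Sunday is February 7 and the third is February 21.
At the standard offset (UTC+05:30), 23:00 UTC + 5h30m = 04:30 Dortara Province standard time (rolling into the next day, 15 February 2021).
The standard-time date in Dortara Province, 15 February 2021, falls between 10 October 2020 and 21 February 2021, so daylight saving is in effect and Dortara Province is at UTC+06:30.
23:00 UTC + 6h30m = 05:30 Dortara Province (rolling into the next day, 15 February 2021).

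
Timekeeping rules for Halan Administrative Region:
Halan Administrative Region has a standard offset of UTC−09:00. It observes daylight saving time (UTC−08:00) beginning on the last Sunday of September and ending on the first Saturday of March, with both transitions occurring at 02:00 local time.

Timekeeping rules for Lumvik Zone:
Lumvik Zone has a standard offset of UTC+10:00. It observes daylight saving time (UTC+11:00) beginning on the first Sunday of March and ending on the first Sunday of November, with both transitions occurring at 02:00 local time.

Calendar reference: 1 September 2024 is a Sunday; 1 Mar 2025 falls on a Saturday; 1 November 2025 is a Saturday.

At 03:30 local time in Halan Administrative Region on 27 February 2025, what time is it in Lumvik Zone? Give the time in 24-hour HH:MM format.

21:30

1 September 2024 is a Sunday, so Sundays fall on 1, 8, 15, 22, 29; the last is September 29.
1 March 2025 is a Saturday, so the first Saturday is March 1.
Daylight saving runs 29 September 2024 – 1 March 2025; 27 February 2025 is inside that window, so Halan Administrative Region is at UTC−08:00.
03:30 Halan Administrative Region + 8h = 11:30 UTC.
1 March 2025 is a Saturday, so the first Sunday is March 2.
1 November 2025 is a Saturday, so the first Sunday is November 2.
At the standard offset (UTC+10:00), 11:30 UTC + 10h = 21:30 Lumvik Zone standard time.
Daylight saving runs 2 March – 2 November; the standard-time date in Lumvik Zone, 27 February 2025, is outside that window, so Lumvik Zone is on standard time at UTC+10:00.
11:30 UTC + 10h = 21:30 Lumvik Zone.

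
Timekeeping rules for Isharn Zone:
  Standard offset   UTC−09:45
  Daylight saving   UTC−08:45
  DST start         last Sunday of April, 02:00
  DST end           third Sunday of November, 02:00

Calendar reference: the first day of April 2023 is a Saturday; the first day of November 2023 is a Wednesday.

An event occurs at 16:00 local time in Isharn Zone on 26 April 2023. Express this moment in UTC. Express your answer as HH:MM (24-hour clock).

1 April 2023 is a Saturday, so Sundays fall on 2, 9, 16, 23, 30; the last is April 30.
1 November 2023 is a Wednesday, so the first Sunday is November 5 and the third is November 19.
Daylight saving runs 30 April – 19 November; 26 April 2023 is outside that window, so Isharn Zone is on standard time at UTC−09:45.
16:00 local + 9h45m = 01:45 UTC (rolling into the next day, 27 April 2023).

01:45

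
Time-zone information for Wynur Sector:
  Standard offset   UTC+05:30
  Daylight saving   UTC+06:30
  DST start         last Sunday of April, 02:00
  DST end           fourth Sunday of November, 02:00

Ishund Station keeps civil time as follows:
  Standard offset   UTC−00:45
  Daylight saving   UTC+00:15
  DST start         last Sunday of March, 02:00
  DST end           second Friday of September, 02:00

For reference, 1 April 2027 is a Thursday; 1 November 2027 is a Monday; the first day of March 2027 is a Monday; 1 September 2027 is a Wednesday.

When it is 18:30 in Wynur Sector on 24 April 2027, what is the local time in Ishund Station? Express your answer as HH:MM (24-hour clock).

1 April 2027 is a Thursday, so Sundays fall on 4, 11, 18, 25; the last is April 25.
1 November 2027 is a Monday, so the first Sunday is November 7 and the fourth is November 28.
24 April 2027 is outside the daylight-saving period (25 April – 28 November), so Wynur Sector is on standard time, UTC+05:30.
18:30 Wynur Sector − 5h30m = 13:00 UTC.
1 March 2027 is a Monday, so Sundays fall on 7, 14, 21, 28; the last is March 28.
1 September 2027 is a Wednesday, so the first Friday is September 3 and the second is September 10.
At the standard offset (UTC−00:45), 13:00 UTC − 0h45m = 12:15 Ishund Station standard time.
Daylight saving runs 28 March – 10 September; the standard-time date in Ishund Station, 24 April 2027, is inside that window, so Ishund Station is at UTC+00:15.
13:00 UTC + 0h15m = 13:15 Ishund Station.

13:15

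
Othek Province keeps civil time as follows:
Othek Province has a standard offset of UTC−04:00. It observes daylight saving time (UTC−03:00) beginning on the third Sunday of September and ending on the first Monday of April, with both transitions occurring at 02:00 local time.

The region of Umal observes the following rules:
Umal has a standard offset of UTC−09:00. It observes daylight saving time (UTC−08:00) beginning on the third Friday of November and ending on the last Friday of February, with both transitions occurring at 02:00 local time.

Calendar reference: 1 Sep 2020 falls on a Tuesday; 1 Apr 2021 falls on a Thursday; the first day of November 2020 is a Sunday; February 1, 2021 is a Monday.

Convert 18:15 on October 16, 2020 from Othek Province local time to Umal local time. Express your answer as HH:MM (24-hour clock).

1 September 2020 is a Tuesday, so the first Sunday is September 6 and the third is September 20.
1 April 2021 is a Thursday, so the first Monday is April 5.
Daylight saving runs 20 September 2020 – 5 April 2021; October 16, 2020 is inside that window, so Othek Province is at UTC−03:00.
18:15 Othek Province + 3h = 21:15 UTC.
1 November 2020 is a Sunday, so the first Friday is November 6 and the third is November 20.
1 February 2021 is a Monday, so Fridays fall on 5, 12, 19, 26; the last is February 26.
At the standard offset (UTC−09:00), 21:15 UTC − 9h = 12:15 Umal standard time.
The standard-time date in Umal, October 16, 2020, is outside the daylight-saving period (20 November 2020 – 26 February 2021), so Umal is on standard time, UTC−09:00.
21:15 UTC − 9h = 12:15 Umal.

12:15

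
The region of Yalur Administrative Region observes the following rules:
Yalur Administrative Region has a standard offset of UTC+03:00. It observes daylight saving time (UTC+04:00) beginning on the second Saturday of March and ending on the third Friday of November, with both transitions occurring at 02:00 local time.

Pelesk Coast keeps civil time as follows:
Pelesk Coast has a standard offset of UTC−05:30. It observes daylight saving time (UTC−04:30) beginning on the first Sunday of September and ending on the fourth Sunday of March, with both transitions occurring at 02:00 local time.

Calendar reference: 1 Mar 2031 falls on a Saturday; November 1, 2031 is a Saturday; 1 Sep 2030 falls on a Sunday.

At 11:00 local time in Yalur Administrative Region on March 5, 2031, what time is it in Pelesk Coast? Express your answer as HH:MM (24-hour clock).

03:30

1 March 2031 is a Saturday, so the first Saturday is March 1 and the second is March 8.
1 November 2031 is a Saturday, so the first Friday is November 7 and the third is November 21.
March 5, 2031 does not fall between 8 March and 21 November, so daylight saving is not in effect and Yalur Administrative Region is at UTC+03:00.
11:00 Yalur Administrative Region − 3h = 08:00 UTC.
1 September 2030 is a Sunday, so the first Sunday is September 1.
1 March 2031 is a Saturday, so the first Sunday is March 2 and the fourth is March 23.
At the standard offset (UTC−05:30), 08:00 UTC − 5h30m = 02:30 Pelesk Coast standard time.
Daylight saving runs 1 September 2030 – 23 March 2031; the standard-time date in Pelesk Coast, March 5, 2031, is inside that window, so Pelesk Coast is at UTC−04:30.
08:00 UTC − 4h30m = 03:30 Pelesk Coast.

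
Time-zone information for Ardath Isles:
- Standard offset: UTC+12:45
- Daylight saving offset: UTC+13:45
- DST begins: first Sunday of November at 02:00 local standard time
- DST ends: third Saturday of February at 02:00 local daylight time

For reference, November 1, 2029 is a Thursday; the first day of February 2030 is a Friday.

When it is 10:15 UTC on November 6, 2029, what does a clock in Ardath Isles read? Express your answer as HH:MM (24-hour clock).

00:00

1 November 2029 is a Thursday, so the first Sunday is November 4.
1 February 2030 is a Friday, so the first Saturday is February 2 and the third is February 16.
At the standard offset (UTC+12:45), 10:15 UTC + 12h45m = 23:00 Ardath Isles standard time.
Daylight saving runs 4 November 2029 – 16 February 2030; the standard-time date in Ardath Isles, November 6, 2029, is inside that window, so Ardath Isles is at UTC+13:45.
10:15 UTC + 13h45m = 00:00 local (rolling into the next day, 7 November 2029).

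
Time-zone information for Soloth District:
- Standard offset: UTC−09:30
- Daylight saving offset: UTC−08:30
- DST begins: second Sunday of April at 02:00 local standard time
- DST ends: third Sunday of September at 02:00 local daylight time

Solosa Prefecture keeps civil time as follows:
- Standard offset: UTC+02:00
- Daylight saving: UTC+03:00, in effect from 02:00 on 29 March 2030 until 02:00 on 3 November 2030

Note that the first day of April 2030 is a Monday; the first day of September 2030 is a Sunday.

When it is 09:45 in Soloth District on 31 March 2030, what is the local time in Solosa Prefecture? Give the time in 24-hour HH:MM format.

22:15

1 April 2030 is a Monday, so the first Sunday is April 7 and the second is April 14.
1 September 2030 is a Sunday, so the first Sunday is September 1 and the third is September 15.
31 March 2030 is outside the daylight-saving period (14 April – 15 September), so Soloth District is on standard time, UTC−09:30.
09:45 Soloth District + 9h30m = 19:15 UTC.
At the standard offset (UTC+02:00), 19:15 UTC + 2h = 21:15 Solosa Prefecture standard time.
The standard-time date in Solosa Prefecture, 31 March 2030, falls between 29 March and 3 November, so daylight saving is in effect and Solosa Prefecture is at UTC+03:00.
19:15 UTC + 3h = 22:15 Solosa Prefecture.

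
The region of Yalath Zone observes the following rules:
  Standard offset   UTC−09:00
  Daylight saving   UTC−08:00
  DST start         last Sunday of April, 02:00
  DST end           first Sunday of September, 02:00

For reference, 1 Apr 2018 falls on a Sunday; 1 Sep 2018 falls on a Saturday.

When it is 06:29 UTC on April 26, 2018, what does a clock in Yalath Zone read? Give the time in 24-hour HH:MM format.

1 April 2018 is a Sunday, so Sundays fall on 1, 8, 15, 22, 29; the last is April 29.
1 September 2018 is a Saturday, so the first Sunday is September 2.
At the standard offset (UTC−09:00), 06:29 UTC − 9h = 21:29 Yalath Zone standard time (rolling into the previous day, 25 April 2018).
The standard-time date in Yalath Zone, April 25, 2018, is outside the daylight-saving period (29 April – 2 September), so Yalath Zone is on standard time, UTC−09:00.
06:29 UTC − 9h = 21:29 local (rolling into the previous day, 25 April 2018).

21:29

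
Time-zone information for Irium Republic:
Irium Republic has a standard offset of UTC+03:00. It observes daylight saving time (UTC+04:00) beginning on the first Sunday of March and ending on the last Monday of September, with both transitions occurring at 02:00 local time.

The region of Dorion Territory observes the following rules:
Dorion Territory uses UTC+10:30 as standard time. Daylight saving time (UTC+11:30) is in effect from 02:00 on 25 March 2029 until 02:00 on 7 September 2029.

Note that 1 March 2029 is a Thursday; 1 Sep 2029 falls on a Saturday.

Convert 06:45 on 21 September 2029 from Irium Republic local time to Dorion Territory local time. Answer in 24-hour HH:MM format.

1 March 2029 is a Thursday, so the first Sunday is March 4.
1 September 2029 is a Saturday, so Mondays fall on 3, 10, 17, 24; the last is September 24.
21 September 2029 falls between 4 March and 24 September, so daylight saving is in effect and Irium Republic is at UTC+04:00.
06:45 Irium Republic − 4h = 02:45 UTC.
At the standard offset (UTC+10:30), 02:45 UTC + 10h30m = 13:15 Dorion Territory standard time.
The standard-time date in Dorion Territory, 21 September 2029, is outside the daylight-saving period (25 March – 7 September), so Dorion Territory is on standard time, UTC+10:30.
02:45 UTC + 10h30m = 13:15 Dorion Territory.

13:15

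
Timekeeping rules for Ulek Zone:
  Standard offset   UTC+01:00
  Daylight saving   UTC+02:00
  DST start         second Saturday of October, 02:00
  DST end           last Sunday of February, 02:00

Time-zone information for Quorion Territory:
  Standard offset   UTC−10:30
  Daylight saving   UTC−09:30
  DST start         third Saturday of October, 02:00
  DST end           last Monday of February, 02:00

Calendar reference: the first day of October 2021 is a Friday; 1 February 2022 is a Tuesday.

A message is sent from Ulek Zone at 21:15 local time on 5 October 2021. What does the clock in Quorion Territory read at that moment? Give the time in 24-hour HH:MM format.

1 October 2021 is a Friday, so the first Saturday is October 2 and the second is October 9.
1 February 2022 is a Tuesday, so Sundays fall on 6, 13, 20, 27; the last is February 27.
5 October 2021 is outside the daylight-saving period (9 October 2021 – 27 February 2022), so Ulek Zone is on standard time, UTC+01:00.
21:15 Ulek Zone − 1h = 20:15 UTC.
1 October 2021 is a Friday, so the first Saturday is October 2 and the third is October 16.
1 February 2022 is a Tuesday, so Mondays fall on 7, 14, 21, 28; the last is February 28.
At the standard offset (UTC−10:30), 20:15 UTC − 10h30m = 09:45 Quorion Territory standard time.
The standard-time date in Quorion Territory, 5 October 2021, does not fall between 16 October 2021 and 28 February 2022, so daylight saving is not in effect and Quorion Territory is at UTC−10:30.
20:15 UTC − 10h30m = 09:45 Quorion Territory.

09:45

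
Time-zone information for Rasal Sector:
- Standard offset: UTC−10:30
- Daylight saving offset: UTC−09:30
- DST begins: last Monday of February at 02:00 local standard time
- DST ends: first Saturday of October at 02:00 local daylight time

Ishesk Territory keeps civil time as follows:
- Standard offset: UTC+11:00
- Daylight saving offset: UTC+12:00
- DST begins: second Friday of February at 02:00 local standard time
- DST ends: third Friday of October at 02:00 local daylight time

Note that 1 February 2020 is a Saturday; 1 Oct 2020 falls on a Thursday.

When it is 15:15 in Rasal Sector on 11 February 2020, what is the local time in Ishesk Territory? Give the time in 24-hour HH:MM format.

1 February 2020 is a Saturday, so Mondays fall on 3, 10, 17, 24; the last is February 24.
1 October 2020 is a Thursday, so the first Saturday is October 3.
Daylight saving runs 24 February – 3 October; 11 February 2020 is outside that window, so Rasal Sector is on standard time at UTC−10:30.
15:15 Rasal Sector + 10h30m = 01:45 UTC (rolling into the next day, 12 February 2020).
1 February 2020 is a Saturday, so the first Friday is February 7 and the second is February 14.
1 October 2020 is a Thursday, so the first Friday is October 2 and the third is October 16.
At the standard offset (UTC+11:00), 01:45 UTC + 11h = 12:45 Ishesk Territory standard time.
The standard-time date in Ishesk Territory, 12 February 2020, does not fall between 14 February and 16 October, so daylight saving is not in effect and Ishesk Territory is at UTC+11:00.
01:45 UTC + 11h = 12:45 Ishesk Territory.

12:45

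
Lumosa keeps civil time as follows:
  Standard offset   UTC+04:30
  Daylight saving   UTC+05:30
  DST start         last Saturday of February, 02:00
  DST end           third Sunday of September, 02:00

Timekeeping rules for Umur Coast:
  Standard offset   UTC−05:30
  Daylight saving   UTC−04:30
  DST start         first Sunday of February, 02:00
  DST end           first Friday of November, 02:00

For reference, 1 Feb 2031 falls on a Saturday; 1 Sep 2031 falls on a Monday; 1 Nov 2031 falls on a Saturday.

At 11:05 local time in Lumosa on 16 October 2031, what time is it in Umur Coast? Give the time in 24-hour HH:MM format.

1 February 2031 is a Saturday, so Saturdays fall on 1, 8, 15, 22; the last is February 22.
1 September 2031 is a Monday, so the first Sunday is September 7 and the third is September 21.
16 October 2031 does not fall between 22 February and 21 September, so daylight saving is not in effect and Lumosa is at UTC+04:30.
11:05 Lumosa − 4h30m = 06:35 UTC.
1 February 2031 is a Saturday, so the first Sunday is February 2.
1 November 2031 is a Saturday, so the first Friday is November 7.
At the standard offset (UTC−05:30), 06:35 UTC − 5h30m = 01:05 Umur Coast standard time.
The standard-time date in Umur Coast, 16 October 2031, falls between 2 February and 7 November, so daylight saving is in effect and Umur Coast is at UTC−04:30.
06:35 UTC − 4h30m = 02:05 Umur Coast.

02:05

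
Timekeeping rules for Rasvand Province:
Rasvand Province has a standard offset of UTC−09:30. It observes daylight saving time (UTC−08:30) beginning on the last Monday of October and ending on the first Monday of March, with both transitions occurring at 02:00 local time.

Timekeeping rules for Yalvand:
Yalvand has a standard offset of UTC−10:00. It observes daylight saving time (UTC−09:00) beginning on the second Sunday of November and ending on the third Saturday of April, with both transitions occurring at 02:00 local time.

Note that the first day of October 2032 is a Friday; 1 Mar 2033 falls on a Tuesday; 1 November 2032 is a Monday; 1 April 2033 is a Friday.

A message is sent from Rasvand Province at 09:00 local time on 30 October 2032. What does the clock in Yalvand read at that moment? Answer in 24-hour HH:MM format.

07:30

1 October 2032 is a Friday, so Mondays fall on 4, 11, 18, 25; the last is October 25.
1 March 2033 is a Tuesday, so the first Monday is March 7.
Daylight saving runs 25 October 2032 – 7 March 2033; 30 October 2032 is inside that window, so Rasvand Province is at UTC−08:30.
09:00 Rasvand Province + 8h30m = 17:30 UTC.
1 November 2032 is a Monday, so the first Sunday is November 7 and the second is November 14.
1 April 2033 is a Friday, so the first Saturday is April 2 and the third is April 16.
At the standard offset (UTC−10:00), 17:30 UTC − 10h = 07:30 Yalvand standard time.
Daylight saving runs 14 November 2032 – 16 April 2033; the standard-time date in Yalvand, 30 October 2032, is outside that window, so Yalvand is on standard time at UTC−10:00.
17:30 UTC − 10h = 07:30 Yalvand.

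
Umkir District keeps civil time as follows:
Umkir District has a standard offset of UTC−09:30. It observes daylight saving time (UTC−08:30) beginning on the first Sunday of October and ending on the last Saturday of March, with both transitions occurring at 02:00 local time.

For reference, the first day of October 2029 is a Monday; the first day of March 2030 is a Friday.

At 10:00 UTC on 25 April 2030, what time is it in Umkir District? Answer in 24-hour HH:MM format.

00:30

1 October 2029 is a Monday, so the first Sunday is October 7.
1 March 2030 is a Friday, so Saturdays fall on 2, 9, 16, 23, 30; the last is March 30.
At the standard offset (UTC−09:30), 10:00 UTC − 9h30m = 00:30 Umkir District standard time.
The standard-time date in Umkir District, 25 April 2030, does not fall between 7 October 2029 and 30 March 2030, so daylight saving is not in effect and Umkir District is at UTC−09:30.
10:00 UTC − 9h30m = 00:30 local.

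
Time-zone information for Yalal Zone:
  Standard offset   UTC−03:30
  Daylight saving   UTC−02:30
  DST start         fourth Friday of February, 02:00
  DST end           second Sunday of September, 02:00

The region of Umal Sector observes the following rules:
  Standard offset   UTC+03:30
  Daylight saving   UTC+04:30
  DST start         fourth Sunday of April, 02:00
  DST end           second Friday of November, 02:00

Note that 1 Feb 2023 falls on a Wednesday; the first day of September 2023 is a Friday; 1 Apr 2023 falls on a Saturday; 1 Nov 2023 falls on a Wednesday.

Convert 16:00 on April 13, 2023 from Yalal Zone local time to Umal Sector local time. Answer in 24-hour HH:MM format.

22:00

1 February 2023 is a Wednesday, so the first Friday is February 3 and the fourth is February 24.
1 September 2023 is a Friday, so the first Sunday is September 3 and the second is September 10.
April 13, 2023 falls between 24 February and 10 September, so daylight saving is in effect and Yalal Zone is at UTC−02:30.
16:00 Yalal Zone + 2h30m = 18:30 UTC.
1 April 2023 is a Saturday, so the first Sunday is April 2 and the fourth is April 23.
1 November 2023 is a Wednesday, so the first Friday is November 3 and the second is November 10.
At the standard offset (UTC+03:30), 18:30 UTC + 3h30m = 22:00 Umal Sector standard time.
The standard-time date in Umal Sector, April 13, 2023, is outside the daylight-saving period (23 April – 10 November), so Umal Sector is on standard time, UTC+03:30.
18:30 UTC + 3h30m = 22:00 Umal Sector.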